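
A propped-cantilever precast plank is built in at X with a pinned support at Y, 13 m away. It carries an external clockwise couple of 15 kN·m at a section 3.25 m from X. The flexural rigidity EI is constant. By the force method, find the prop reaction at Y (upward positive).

R_Y = 0.7572 kN

Remove the prop at Y; the released (primary) structure is a cantilever built in at X.
Primary-structure tip deflection at Y by superposition:
  clockwise couple 15 at a = 3.25: M₀a(2L − a)/(2EI) = 554.5/EI
Flexibility coefficient — unit upward force at Y: δ_{YY} = L³/(3EI) = 732.3/EI.
Compatibility at Y: δ_0 − R_Y·δ_{YY} = 0, so R_Y = 554.5/732.3 = 0.7572 kN.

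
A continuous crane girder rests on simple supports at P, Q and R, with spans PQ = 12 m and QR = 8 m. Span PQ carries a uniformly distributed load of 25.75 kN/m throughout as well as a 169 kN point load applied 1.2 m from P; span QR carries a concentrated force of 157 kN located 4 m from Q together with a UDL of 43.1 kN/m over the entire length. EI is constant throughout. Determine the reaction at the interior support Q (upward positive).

R_Q = 541.1 kN

Take M_Q as the redundant. Released structure: two simple spans PQ and QR with a hinge at Q.
End slopes at the hinge Q, treating each span as simply supported:
  span PQ: UDL 25.75: wL³/(24EI) = 1854/EI
  span PQ: point load 169 at a = 1.2: Pab(L + a)/(6LEI) = 401.5/EI
  span QR: point load 157 at a = 4: Pab(L + b)/(6LEI) = 628/EI
  span QR: UDL 43.1: wL³/(24EI) = 919.5/EI
  relative rotation θ_0 = (2256 + 1547)/EI = 3803/EI
A unit hogging moment at Q produces rotation L₁/(3EI) + L₂/(3EI) = 6.667/EI.
Compatibility: M_Q·(L₁+L₂)/(3EI) = θ_0, giving M_Q = 570.5 kN·m (hogging).
Span PQ, ΣM about P with M_Q applied at Q: R_Q^{PQ}·12 = 2057 + 570.5, so R_Q^{PQ} = 218.9 kN and R_P = 478 − 218.9 = 259.1 kN.
Span QR, ΣM about R: R_Q^{QR}·8 = 2007 + 570.5, so R_Q^{QR} = 322.2 kN and R_R = 501.8 − 322.2 = 179.6 kN.
R_Q = 218.9 + 322.2 = 541.1 kN.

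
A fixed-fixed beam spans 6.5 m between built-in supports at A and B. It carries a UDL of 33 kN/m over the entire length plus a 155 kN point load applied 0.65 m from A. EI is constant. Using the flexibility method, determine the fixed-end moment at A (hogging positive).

M_A = 197.8 kN·m

Release both end moments; the primary structure is a simply-supported span AB with redundants M_A and M_B.
On the primary (simply-supported) span, the end slopes from the loading are:
  at A: UDL 33: wL³/(24EI) = 377.6/EI
  at B: UDL 33: wL³/(24EI) = 377.6/EI
  at A: point load 155 at a = 0.65: Pab(L + b)/(6LEI) = 186.6/EI
  at B: point load 155 at a = 0.65: Pab(L + a)/(6LEI) = 108.1/EI
  θ_A0 = 564.2/EI,  θ_B0 = 485.7/EI
Flexibility coefficients: a unit moment at one end gives L/(3EI) there and L/(6EI) at the far end, so f₁₁ = f₂₂ = 2.167/EI and f₁₂ = f₂₁ = 1.083/EI.
Compatibility — zero rotation at each built-in end:
  2.167 M_A + 1.083 M_B = 564.2
  1.083 M_A + 2.167 M_B = 485.7
Solving the pair gives M_A = 197.8 kN·m and M_B = 125.3 kN·m (hogging).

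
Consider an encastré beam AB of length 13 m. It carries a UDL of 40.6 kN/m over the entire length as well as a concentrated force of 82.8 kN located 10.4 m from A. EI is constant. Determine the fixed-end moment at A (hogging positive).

M_A = 606.2 kN·m

Take the two fixed-end moments M_A, M_B as redundants; the released structure is the simple span AB.
On the primary (simply-supported) span, the end slopes from the loading are:
  at A: UDL 40.6: wL³/(24EI) = 3717/EI
  at B: UDL 40.6: wL³/(24EI) = 3717/EI
  at A: point load 82.8 at a = 10.4: Pab(L + b)/(6LEI) = 447.8/EI
  at B: point load 82.8 at a = 10.4: Pab(L + a)/(6LEI) = 671.7/EI
  θ_A0 = 4164/EI,  θ_B0 = 4388/EI
Flexibility coefficients: a unit moment at one end gives L/(3EI) there and L/(6EI) at the far end, so f₁₁ = f₂₂ = 4.333/EI and f₁₂ = f₂₁ = 2.167/EI.
Compatibility — zero rotation at each built-in end:
  4.333 M_A + 2.167 M_B = 4164
  2.167 M_A + 4.333 M_B = 4388
Solving the pair gives M_A = 606.2 kN·m and M_B = 709.6 kN·m (hogging).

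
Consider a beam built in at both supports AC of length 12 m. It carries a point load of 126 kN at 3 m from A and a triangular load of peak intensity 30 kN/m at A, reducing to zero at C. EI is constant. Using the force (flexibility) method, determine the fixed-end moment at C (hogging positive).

Release both end moments; the primary structure is a simply-supported span AC with redundants M_A and M_C.
End rotations of the released simple span under the applied load (×1/EI):
  at A: point load 126 at a = 3: Pab(L + b)/(6LEI) = 992.2/EI
  at C: point load 126 at a = 3: Pab(L + a)/(6LEI) = 708.8/EI
  at A: triangular load, peak 30: w₀L³/(45EI) = 1152/EI
  at C: triangular load, peak 30: 7w₀L³/(360EI) = 1008/EI
  θ_A0 = 2144/EI,  θ_C0 = 1717/EI
Flexibility coefficients: a unit moment at one end gives L/(3EI) there and L/(6EI) at the far end, so f₁₁ = f₂₂ = 4/EI and f₁₂ = f₂₁ = 2/EI.
Compatibility — zero rotation at each built-in end:
  4 M_A + 2 M_C = 2144
  2 M_A + 4 M_C = 1717
Solving the pair gives M_A = 428.6 kN·m and M_C = 214.9 kN·m (hogging).

M_C = 214.9 kN·m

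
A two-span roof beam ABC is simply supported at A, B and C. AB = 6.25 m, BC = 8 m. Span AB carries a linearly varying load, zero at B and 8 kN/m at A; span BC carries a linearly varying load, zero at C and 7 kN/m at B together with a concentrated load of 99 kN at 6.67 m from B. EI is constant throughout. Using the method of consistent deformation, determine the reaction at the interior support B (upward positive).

Insert a hinge at B; M_B is the redundant, and each span becomes simply supported.
Rotations at B on the released spans (each span's end-slope, ×1/EI):
  span AB: triangular load, peak 8: 7w₀L³/(360EI) = 37.98/EI
  span BC: triangular load, peak 7: w₀L³/(45EI) = 79.64/EI
  span BC: point load 99 at a = 6.67: Pab(L + b)/(6LEI) = 170.7/EI
  relative rotation θ_0 = (37.98 + 250.4)/EI = 288.3/EI
A unit hogging moment at B produces rotation L₁/(3EI) + L₂/(3EI) = 4.75/EI.
Slope continuity at B: θ_0 = M_B·4.75/EI, so M_B = 288.3/4.75 = 60.7 kN·m (hogging).
Span AB, ΣM about A with M_B applied at B: R_B^{AB}·6.25 = 52.08 + 60.7, so R_B^{AB} = 18.05 kN and R_A = 25 − 18.05 = 6.955 kN.
Span BC, ΣM about C: R_B^{BC}·8 = 281 + 60.7, so R_B^{BC} = 42.71 kN and R_C = 127 − 42.71 = 84.29 kN.
R_B = 18.05 + 42.71 = 60.76 kN.

R_B = 60.76 kN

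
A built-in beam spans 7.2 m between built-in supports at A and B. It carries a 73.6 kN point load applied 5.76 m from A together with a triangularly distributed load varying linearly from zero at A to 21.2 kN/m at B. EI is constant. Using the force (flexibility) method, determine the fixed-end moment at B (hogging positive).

Release both end moments; the primary structure is a simply-supported span AB with redundants M_A and M_B.
Simple-span end rotations at A and B under the given loads:
  at A: point load 73.6 at a = 5.76: Pab(L + b)/(6LEI) = 122.1/EI
  at B: point load 73.6 at a = 5.76: Pab(L + a)/(6LEI) = 183.1/EI
  at A: triangular load, peak 21.2: 7w₀L³/(360EI) = 153.9/EI
  at B: triangular load, peak 21.2: w₀L³/(45EI) = 175.8/EI
  θ_A0 = 276/EI,  θ_B0 = 359/EI
Flexibility coefficients: a unit moment at one end gives L/(3EI) there and L/(6EI) at the far end, so f₁₁ = f₂₂ = 2.4/EI and f₁₂ = f₂₁ = 1.2/EI.
Compatibility — zero rotation at each built-in end:
  2.4 M_A + 1.2 M_B = 276
  1.2 M_A + 2.4 M_B = 359
Solving the pair gives M_A = 53.59 kN·m and M_B = 122.8 kN·m (hogging).

M_B = 122.8 kN·m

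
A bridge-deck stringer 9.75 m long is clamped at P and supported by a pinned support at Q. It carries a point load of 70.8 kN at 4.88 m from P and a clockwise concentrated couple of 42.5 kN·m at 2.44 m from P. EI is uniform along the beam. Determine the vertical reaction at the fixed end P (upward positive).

Take the reaction at Q as the redundant and release it; the primary structure is a cantilever fixed at P.
Primary-structure tip deflection at Q by superposition:
  point load 70.8 at a = 4.88: Pa²(3L − a)/(6EI) = 6848/EI
  clockwise couple 42.5 at a = 2.44: M₀a(2L − a)/(2EI) = 884.6/EI
  δ_0 = 7733/EI
Flexibility coefficient — unit upward force at Q: δ_{QQ} = L³/(3EI) = 309/EI.
The prop prevents deflection at Q: R_Q = δ_0/δ_{QQ} = 7733/309 = 25.03 kN.
Vertical equilibrium: R_P = ΣP − R_Q = 70.8 − 25.03 = 45.77 kN.

R_P = 45.77 kN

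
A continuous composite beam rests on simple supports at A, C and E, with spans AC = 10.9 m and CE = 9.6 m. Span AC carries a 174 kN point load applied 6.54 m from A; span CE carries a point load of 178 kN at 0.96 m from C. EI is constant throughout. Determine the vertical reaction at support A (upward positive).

R_A = 45.56 kN

Insert a hinge at C; M_C is the redundant, and each span becomes simply supported.
Discontinuity in slope at C on the released structure — sum the simple-span end rotations:
  span AC: point load 174 at a = 6.54: Pab(L + a)/(6LEI) = 1323/EI
  span CE: point load 178 at a = 0.96: Pab(L + b)/(6LEI) = 467.5/EI
  relative rotation θ_0 = (1323 + 467.5)/EI = 1791/EI
A unit hogging moment at C produces rotation L₁/(3EI) + L₂/(3EI) = 6.833/EI.
Slope continuity at C: θ_0 = M_C·6.833/EI, so M_C = 1791/6.833 = 262 kN·m (hogging).
Span AC, ΣM about A with M_C applied at C: R_C^{AC}·10.9 = 1138 + 262, so R_C^{AC} = 128.4 kN and R_A = 174 − 128.4 = 45.56 kN.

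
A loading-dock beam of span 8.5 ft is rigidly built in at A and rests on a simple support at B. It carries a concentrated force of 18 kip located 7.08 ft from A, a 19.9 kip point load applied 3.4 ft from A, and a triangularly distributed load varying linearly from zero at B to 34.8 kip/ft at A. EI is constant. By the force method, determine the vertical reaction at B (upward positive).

R_B = 47.25 kip

Release the roller at B. Primary structure: cantilever fixed at A.
Free-end deflection of the primary structure under the applied loading (downward +):
  point load 18 at a = 7.08: Pa²(3L − a)/(6EI) = 2770/EI
  point load 19.9 at a = 3.4: Pa²(3L − a)/(6EI) = 847.3/EI
  triangular load, peak 34.8 at the fixed end: w₀L⁴/(30EI) = 6055/EI
  δ_0 = 9673/EI
Tip deflection under a unit load at B: L³/(3EI) = 204.7/EI.
The prop prevents deflection at B: R_B = δ_0/δ_{BB} = 9673/204.7 = 47.25 kip.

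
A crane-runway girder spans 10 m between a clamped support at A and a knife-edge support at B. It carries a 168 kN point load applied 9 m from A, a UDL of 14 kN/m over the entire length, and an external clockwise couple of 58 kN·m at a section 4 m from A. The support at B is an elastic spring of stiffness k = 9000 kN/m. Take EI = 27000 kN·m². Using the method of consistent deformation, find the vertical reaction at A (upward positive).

Release the roller at B. Primary structure: cantilever fixed at A.
Primary-structure tip deflection at B by superposition:
  point load 168 at a = 9: Pa²(3L − a)/(6EI) = 47628/EI
  UDL 14: wL⁴/(8EI) = 17500/EI
  clockwise couple 58 at a = 4: M₀a(2L − a)/(2EI) = 1856/EI
  δ_0 = 66984/EI
Tip deflection under a unit load at B: L³/(3EI) = 333.3/EI.
With EI = 27000 kN·m²: δ_0 = 2.4809 m and δ_{BB} = 0.012346 m/kN.
Compatibility — the spring shortens by R_B/k under the reaction it provides: δ_0 − R_B·δ_{BB} = R_B/k. With 1/k = 0.000111 m/kN, R_B = δ_0 / (δ_{BB} + 1/k) = 2.4809 / (0.012346 + 0.000111) = 199.2 kN.
Vertical equilibrium: R_A = ΣP − R_B = 308 − 199.2 = 108.8 kN.

R_A = 108.8 kN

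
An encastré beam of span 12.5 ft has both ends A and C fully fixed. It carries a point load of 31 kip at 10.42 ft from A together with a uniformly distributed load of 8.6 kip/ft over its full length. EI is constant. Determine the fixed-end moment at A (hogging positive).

M_A = 120.9 kip·ft

Release both end moments; the primary structure is a simply-supported span AC with redundants M_A and M_C.
End rotations of the released simple span under the applied load (×1/EI):
  at A: point load 31 at a = 10.42: Pab(L + b)/(6LEI) = 130.6/EI
  at C: point load 31 at a = 10.42: Pab(L + a)/(6LEI) = 205.3/EI
  at A: UDL 8.6: wL³/(24EI) = 699.9/EI
  at C: UDL 8.6: wL³/(24EI) = 699.9/EI
  θ_A0 = 830.5/EI,  θ_C0 = 905.2/EI
Flexibility coefficients: a unit moment at one end gives L/(3EI) there and L/(6EI) at the far end, so f₁₁ = f₂₂ = 4.167/EI and f₁₂ = f₂₁ = 2.083/EI.
Compatibility — zero rotation at each built-in end:
  4.167 M_A + 2.083 M_C = 830.5
  2.083 M_A + 4.167 M_C = 905.2
Solving the pair gives M_A = 120.9 kip·ft and M_C = 156.8 kip·ft (hogging).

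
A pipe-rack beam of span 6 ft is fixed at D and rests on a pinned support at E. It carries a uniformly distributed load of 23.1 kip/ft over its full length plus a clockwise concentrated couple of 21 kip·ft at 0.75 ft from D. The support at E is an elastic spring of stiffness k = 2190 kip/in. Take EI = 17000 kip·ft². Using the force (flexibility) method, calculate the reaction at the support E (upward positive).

R_E = 52.73 kip

Take the reaction at E as the redundant and release it; the primary structure is a cantilever fixed at D.
Deflection at E on the released cantilever, summing each load's contribution:
  UDL 23.1: wL⁴/(8EI) = 3742/EI
  clockwise couple 21 at a = 0.75: M₀a(2L − a)/(2EI) = 88.59/EI
  δ_0 = 3831/EI
Flexibility coefficient — unit upward force at E: δ_{EE} = L³/(3EI) = 72/EI.
With EI = 17000 kip·ft²: δ_0 = 0.22534 ft and δ_{EE} = 0.004235 ft/kip.
Compatibility — the spring shortens by R_E/k under the reaction it provides: δ_0 − R_E·δ_{EE} = R_E/k. With 1/k = 1/(2190×12) ft/kip = 0.000038 ft/kip, R_E = δ_0 / (δ_{EE} + 1/k) = 0.22534 / (0.004235 + 0.000038) = 52.73 kip.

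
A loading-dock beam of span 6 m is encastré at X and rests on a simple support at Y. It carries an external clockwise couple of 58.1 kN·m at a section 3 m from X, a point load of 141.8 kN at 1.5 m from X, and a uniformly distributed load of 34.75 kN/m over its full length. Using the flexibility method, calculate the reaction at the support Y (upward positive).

R_Y = 101.3 kN

Choose R_Y as the redundant. The primary structure is the cantilever fixed at X.
Deflection at Y on the released cantilever, summing each load's contribution:
  clockwise couple 58.1 at a = 3: M₀a(2L − a)/(2EI) = 784.4/EI
  point load 141.8 at a = 1.5: Pa²(3L − a)/(6EI) = 877.4/EI
  UDL 34.75: wL⁴/(8EI) = 5630/EI
  δ_0 = 7291/EI
Flexibility coefficient — unit upward force at Y: δ_{YY} = L³/(3EI) = 72/EI.
Compatibility at Y: δ_0 − R_Y·δ_{YY} = 0, so R_Y = 7291/72 = 101.3 kN.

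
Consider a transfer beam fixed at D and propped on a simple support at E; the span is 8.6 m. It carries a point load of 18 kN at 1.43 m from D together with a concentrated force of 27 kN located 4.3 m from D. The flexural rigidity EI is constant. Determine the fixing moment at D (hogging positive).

Remove the prop at E; the released (primary) structure is a cantilever built in at D.
Primary-structure tip deflection at E by superposition:
  point load 18 at a = 1.43: Pa²(3L − a)/(6EI) = 149.5/EI
  point load 27 at a = 4.3: Pa²(3L − a)/(6EI) = 1789/EI
  δ_0 = 1938/EI
Flexibility coefficient — unit upward force at E: δ_{EE} = L³/(3EI) = 212/EI.
The prop prevents deflection at E: R_E = δ_0/δ_{EE} = 1938/212 = 9.143 kN.
Moment equilibrium about D: M_D = Σ(load moments about D) − R_E·L = 141.8 − 9.143×8.6 = 63.21 kN·m.

M_D = 63.21 kN·m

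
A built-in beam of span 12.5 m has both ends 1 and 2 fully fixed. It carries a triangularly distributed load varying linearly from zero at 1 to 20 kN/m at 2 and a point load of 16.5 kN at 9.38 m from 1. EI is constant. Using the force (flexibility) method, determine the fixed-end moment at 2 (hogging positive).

M_2 = 185.2 kN·m

Release both end moments; the primary structure is a simply-supported span 12 with redundants M_1 and M_2.
On the primary (simply-supported) span, the end slopes from the loading are:
  at 1: triangular load, peak 20: 7w₀L³/(360EI) = 759.5/EI
  at 2: triangular load, peak 20: w₀L³/(45EI) = 868.1/EI
  at 1: point load 16.5 at a = 9.38: Pab(L + b)/(6LEI) = 100.6/EI
  at 2: point load 16.5 at a = 9.38: Pab(L + a)/(6LEI) = 140.9/EI
  θ_10 = 860.1/EI,  θ_20 = 1009/EI
Flexibility coefficients: a unit moment at one end gives L/(3EI) there and L/(6EI) at the far end, so f₁₁ = f₂₂ = 4.167/EI and f₁₂ = f₂₁ = 2.083/EI.
Compatibility — zero rotation at each built-in end:
  4.167 M_1 + 2.083 M_2 = 860.1
  2.083 M_1 + 4.167 M_2 = 1009
Solving the pair gives M_1 = 113.8 kN·m and M_2 = 185.2 kN·m (hogging).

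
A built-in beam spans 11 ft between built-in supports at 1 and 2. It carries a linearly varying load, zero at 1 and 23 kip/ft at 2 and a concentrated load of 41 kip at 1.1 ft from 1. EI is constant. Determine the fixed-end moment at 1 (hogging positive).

M_1 = 129.3 kip·ft

Take the two fixed-end moments M_1, M_2 as redundants; the released structure is the simple span 12.
End rotations of the released simple span under the applied load (×1/EI):
  at 1: triangular load, peak 23: 7w₀L³/(360EI) = 595.3/EI
  at 2: triangular load, peak 23: w₀L³/(45EI) = 680.3/EI
  at 1: point load 41 at a = 1.1: Pab(L + b)/(6LEI) = 141.4/EI
  at 2: point load 41 at a = 1.1: Pab(L + a)/(6LEI) = 81.86/EI
  θ_10 = 736.6/EI,  θ_20 = 762.1/EI
Flexibility coefficients: a unit moment at one end gives L/(3EI) there and L/(6EI) at the far end, so f₁₁ = f₂₂ = 3.667/EI and f₁₂ = f₂₁ = 1.833/EI.
Compatibility — zero rotation at each built-in end:
  3.667 M_1 + 1.833 M_2 = 736.6
  1.833 M_1 + 3.667 M_2 = 762.1
Solving the pair gives M_1 = 129.3 kip·ft and M_2 = 143.2 kip·ft (hogging).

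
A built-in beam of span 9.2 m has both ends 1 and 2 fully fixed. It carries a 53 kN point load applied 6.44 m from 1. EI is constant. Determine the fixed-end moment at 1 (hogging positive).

M_1 = 30.72 kN·m

Release both end moments; the primary structure is a simply-supported span 12 with redundants M_1 and M_2.
On the primary (simply-supported) span, the end slopes from the loading are:
  at 1: point load 53 at a = 6.44: Pab(L + b)/(6LEI) = 204.1/EI
  at 2: point load 53 at a = 6.44: Pab(L + a)/(6LEI) = 266.9/EI
  θ_10 = 204.1/EI,  θ_20 = 266.9/EI
Flexibility coefficients: a unit moment at one end gives L/(3EI) there and L/(6EI) at the far end, so f₁₁ = f₂₂ = 3.067/EI and f₁₂ = f₂₁ = 1.533/EI.
Compatibility — zero rotation at each built-in end:
  3.067 M_1 + 1.533 M_2 = 204.1
  1.533 M_1 + 3.067 M_2 = 266.9
Solving the pair gives M_1 = 30.72 kN·m and M_2 = 71.68 kN·m (hogging).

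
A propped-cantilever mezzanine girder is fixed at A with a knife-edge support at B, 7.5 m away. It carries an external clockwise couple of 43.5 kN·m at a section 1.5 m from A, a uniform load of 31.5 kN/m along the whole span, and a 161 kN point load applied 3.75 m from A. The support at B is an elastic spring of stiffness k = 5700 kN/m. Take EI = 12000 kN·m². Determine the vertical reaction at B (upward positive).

R_B = 139.9 kN

Release the roller at B. Primary structure: cantilever fixed at A.
Primary-structure tip deflection at B by superposition:
  clockwise couple 43.5 at a = 1.5: M₀a(2L − a)/(2EI) = 440.4/EI
  UDL 31.5: wL⁴/(8EI) = 12458/EI
  point load 161 at a = 3.75: Pa²(3L − a)/(6EI) = 7075/EI
  δ_0 = 19974/EI
Tip deflection under a unit load at B: L³/(3EI) = 140.6/EI.
With EI = 12000 kN·m²: δ_0 = 1.6645 m and δ_{BB} = 0.011719 m/kN.
Compatibility — the spring shortens by R_B/k under the reaction it provides: δ_0 − R_B·δ_{BB} = R_B/k. With 1/k = 0.000175 m/kN, R_B = δ_0 / (δ_{BB} + 1/k) = 1.6645 / (0.011719 + 0.000175) = 139.9 kN.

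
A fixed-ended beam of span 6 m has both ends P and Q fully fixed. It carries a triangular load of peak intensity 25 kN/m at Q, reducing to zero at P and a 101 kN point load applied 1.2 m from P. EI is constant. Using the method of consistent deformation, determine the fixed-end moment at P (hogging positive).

M_P = 107.6 kN·m

Release both end moments; the primary structure is a simply-supported span PQ with redundants M_P and M_Q.
End rotations of the released simple span under the applied load (×1/EI):
  at P: triangular load, peak 25: 7w₀L³/(360EI) = 105/EI
  at Q: triangular load, peak 25: w₀L³/(45EI) = 120/EI
  at P: point load 101 at a = 1.2: Pab(L + b)/(6LEI) = 174.5/EI
  at Q: point load 101 at a = 1.2: Pab(L + a)/(6LEI) = 116.4/EI
  θ_P0 = 279.5/EI,  θ_Q0 = 236.4/EI
Flexibility coefficients: a unit moment at one end gives L/(3EI) there and L/(6EI) at the far end, so f₁₁ = f₂₂ = 2/EI and f₁₂ = f₂₁ = 1/EI.
Compatibility — zero rotation at each built-in end:
  2 M_P + 1 M_Q = 279.5
  1 M_P + 2 M_Q = 236.4
Solving the pair gives M_P = 107.6 kN·m and M_Q = 64.39 kN·m (hogging).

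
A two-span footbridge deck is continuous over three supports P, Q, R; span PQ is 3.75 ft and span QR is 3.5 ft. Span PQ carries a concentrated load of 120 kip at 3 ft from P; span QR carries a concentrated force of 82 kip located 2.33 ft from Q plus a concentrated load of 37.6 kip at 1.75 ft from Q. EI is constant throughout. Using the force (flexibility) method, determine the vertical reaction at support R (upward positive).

Release continuity at Q by inserting a hinge; the redundant is the internal moment M_Q. The primary structure is two simply-supported spans PQ and QR.
Rotations at Q on the released spans (each span's end-slope, ×1/EI):
  span PQ: point load 120 at a = 3: Pab(L + a)/(6LEI) = 81/EI
  span QR: point load 82 at a = 2.33: Pab(L + b)/(6LEI) = 49.71/EI
  span QR: point load 37.6 at a = 1.75: Pab(L + b)/(6LEI) = 28.79/EI
  relative rotation θ_0 = (81 + 78.5)/EI = 159.5/EI
A unit hogging moment at Q produces rotation L₁/(3EI) + L₂/(3EI) = 2.417/EI.
Slope continuity at Q: θ_0 = M_Q·2.417/EI, so M_Q = 159.5/2.417 = 66 kip·ft (hogging).
Span QR, ΣM about R: R_Q^{QR}·3.5 = 161.7 + 66, so R_Q^{QR} = 65.07 kip and R_R = 119.6 − 65.07 = 54.53 kip.

R_R = 54.53 kip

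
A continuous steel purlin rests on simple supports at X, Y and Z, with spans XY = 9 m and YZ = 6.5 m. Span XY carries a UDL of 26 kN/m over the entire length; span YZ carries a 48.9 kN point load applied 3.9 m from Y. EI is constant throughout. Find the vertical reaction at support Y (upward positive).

R_Y = 183 kN

Release continuity at Y by inserting a hinge; the redundant is the internal moment M_Y. The primary structure is two simply-supported spans XY and YZ.
Discontinuity in slope at Y on the released structure — sum the simple-span end rotations:
  span XY: UDL 26: wL³/(24EI) = 789.8/EI
  span YZ: point load 48.9 at a = 3.9: Pab(L + b)/(6LEI) = 115.7/EI
  relative rotation θ_0 = (789.8 + 115.7)/EI = 905.4/EI
A unit hogging moment at Y produces rotation L₁/(3EI) + L₂/(3EI) = 5.167/EI.
Slope continuity at Y: θ_0 = M_Y·5.167/EI, so M_Y = 905.4/5.167 = 175.2 kN·m (hogging).
Span XY, ΣM about X with M_Y applied at Y: R_Y^{XY}·9 = 1053 + 175.2, so R_Y^{XY} = 136.5 kN and R_X = 234 − 136.5 = 97.53 kN.
Span YZ, ΣM about Z: R_Y^{YZ}·6.5 = 127.1 + 175.2, so R_Y^{YZ} = 46.52 kN and R_Z = 48.9 − 46.52 = 2.379 kN.
R_Y = 136.5 + 46.52 = 183 kN.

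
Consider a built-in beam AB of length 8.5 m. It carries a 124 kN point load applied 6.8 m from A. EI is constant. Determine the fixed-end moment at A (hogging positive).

M_A = 33.73 kN·m

Take the two fixed-end moments M_A, M_B as redundants; the released structure is the simple span AB.
On the primary (simply-supported) span, the end slopes from the loading are:
  at A: point load 124 at a = 6.8: Pab(L + b)/(6LEI) = 286.7/EI
  at B: point load 124 at a = 6.8: Pab(L + a)/(6LEI) = 430/EI
  θ_A0 = 286.7/EI,  θ_B0 = 430/EI
Flexibility coefficients: a unit moment at one end gives L/(3EI) there and L/(6EI) at the far end, so f₁₁ = f₂₂ = 2.833/EI and f₁₂ = f₂₁ = 1.417/EI.
Compatibility — zero rotation at each built-in end:
  2.833 M_A + 1.417 M_B = 286.7
  1.417 M_A + 2.833 M_B = 430
Solving the pair gives M_A = 33.73 kN·m and M_B = 134.9 kN·m (hogging).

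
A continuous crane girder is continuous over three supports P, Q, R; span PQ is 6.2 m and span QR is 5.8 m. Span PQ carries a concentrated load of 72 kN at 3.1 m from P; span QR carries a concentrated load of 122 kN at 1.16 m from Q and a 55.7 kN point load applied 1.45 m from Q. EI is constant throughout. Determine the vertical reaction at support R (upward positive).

Release continuity at Q by inserting a hinge; the redundant is the internal moment M_Q. The primary structure is two simply-supported spans PQ and QR.
Discontinuity in slope at Q on the released structure — sum the simple-span end rotations:
  span PQ: point load 72 at a = 3.1: Pab(L + a)/(6LEI) = 173/EI
  span QR: point load 122 at a = 1.16: Pab(L + b)/(6LEI) = 197/EI
  span QR: point load 55.7 at a = 1.45: Pab(L + b)/(6LEI) = 102.5/EI
  relative rotation θ_0 = (173 + 299.5)/EI = 472.4/EI
A unit hogging moment at Q produces rotation L₁/(3EI) + L₂/(3EI) = 4/EI.
Slope continuity at Q: θ_0 = M_Q·4/EI, so M_Q = 472.4/4 = 118.1 kN·m (hogging).
Span QR, ΣM about R: R_Q^{QR}·5.8 = 808.4 + 118.1, so R_Q^{QR} = 159.7 kN and R_R = 177.7 − 159.7 = 17.96 kN.

R_R = 17.96 kN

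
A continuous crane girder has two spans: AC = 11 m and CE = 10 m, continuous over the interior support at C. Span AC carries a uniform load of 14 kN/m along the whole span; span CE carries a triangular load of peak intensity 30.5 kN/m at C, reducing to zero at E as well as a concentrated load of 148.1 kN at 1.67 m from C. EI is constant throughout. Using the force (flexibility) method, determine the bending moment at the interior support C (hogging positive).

Take M_C as the redundant. Released structure: two simple spans AC and CE with a hinge at C.
Rotations at C on the released spans (each span's end-slope, ×1/EI):
  span AC: UDL 14: wL³/(24EI) = 776.4/EI
  span CE: triangular load, peak 30.5: w₀L³/(45EI) = 677.8/EI
  span CE: point load 148.1 at a = 1.67: Pab(L + b)/(6LEI) = 629.4/EI
  relative rotation θ_0 = (776.4 + 1307)/EI = 2084/EI
A unit hogging moment at C produces rotation L₁/(3EI) + L₂/(3EI) = 7/EI.
Compatibility: M_C·(L₁+L₂)/(3EI) = θ_0, giving M_C = 297.7 kN·m (hogging).

M_C = 297.7 kN·m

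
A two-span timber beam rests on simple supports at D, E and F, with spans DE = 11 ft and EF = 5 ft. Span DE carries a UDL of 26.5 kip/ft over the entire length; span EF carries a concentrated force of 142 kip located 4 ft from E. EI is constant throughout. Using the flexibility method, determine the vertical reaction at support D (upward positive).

Take M_E as the redundant. Released structure: two simple spans DE and EF with a hinge at E.
Discontinuity in slope at E on the released structure — sum the simple-span end rotations:
  span DE: UDL 26.5: wL³/(24EI) = 1470/EI
  span EF: point load 142 at a = 4: Pab(L + b)/(6LEI) = 113.6/EI
  relative rotation θ_0 = (1470 + 113.6)/EI = 1583/EI
A unit hogging moment at E produces rotation L₁/(3EI) + L₂/(3EI) = 5.333/EI.
Slope continuity at E: θ_0 = M_E·5.333/EI, so M_E = 1583/5.333 = 296.9 kip·ft (hogging).
Span DE, ΣM about D with M_E applied at E: R_E^{DE}·11 = 1603 + 296.9, so R_E^{DE} = 172.7 kip and R_D = 291.5 − 172.7 = 118.8 kip.

R_D = 118.8 kip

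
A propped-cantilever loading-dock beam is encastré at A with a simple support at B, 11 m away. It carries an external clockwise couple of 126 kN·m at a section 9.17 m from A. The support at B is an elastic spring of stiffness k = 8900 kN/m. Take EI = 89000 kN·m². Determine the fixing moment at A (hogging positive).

Choose R_B as the redundant. The primary structure is the cantilever fixed at A.
Primary-structure tip deflection at B by superposition:
  clockwise couple 126 at a = 9.17: M₀a(2L − a)/(2EI) = 7412/EI
Flexibility coefficient — unit upward force at B: δ_{BB} = L³/(3EI) = 443.7/EI.
With EI = 89000 kN·m²: δ_0 = 0.083281 m and δ_{BB} = 0.004985 m/kN.
Compatibility — the spring shortens by R_B/k under the reaction it provides: δ_0 − R_B·δ_{BB} = R_B/k. With 1/k = 0.000112 m/kN, R_B = δ_0 / (δ_{BB} + 1/k) = 0.083281 / (0.004985 + 0.000112) = 16.34 kN.
Moment equilibrium about A: M_A = Σ(load moments about A) − R_B·L = 126 − 16.34×11 = -53.72 kN·m.

M_A = -53.72 kN·m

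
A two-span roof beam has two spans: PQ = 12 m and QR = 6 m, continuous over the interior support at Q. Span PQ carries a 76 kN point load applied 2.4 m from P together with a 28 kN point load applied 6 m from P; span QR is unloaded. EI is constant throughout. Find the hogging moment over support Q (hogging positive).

Take M_Q as the redundant. Released structure: two simple spans PQ and QR with a hinge at Q.
Discontinuity in slope at Q on the released structure — sum the simple-span end rotations:
  span PQ: point load 76 at a = 2.4: Pab(L + a)/(6LEI) = 350.2/EI
  span PQ: point load 28 at a = 6: Pab(L + a)/(6LEI) = 252/EI
  relative rotation θ_0 = (602.2 + 0)/EI = 602.2/EI
A unit hogging moment at Q produces rotation L₁/(3EI) + L₂/(3EI) = 6/EI.
Compatibility: M_Q·(L₁+L₂)/(3EI) = θ_0, giving M_Q = 100.4 kN·m (hogging).

M_Q = 100.4 kN·m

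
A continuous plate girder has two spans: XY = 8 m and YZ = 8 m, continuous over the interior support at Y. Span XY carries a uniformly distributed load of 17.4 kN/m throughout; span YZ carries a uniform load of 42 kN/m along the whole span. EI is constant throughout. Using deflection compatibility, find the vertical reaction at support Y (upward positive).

R_Y = 297 kN

Insert a hinge at Y; M_Y is the redundant, and each span becomes simply supported.
End slopes at the hinge Y, treating each span as simply supported:
  span XY: UDL 17.4: wL³/(24EI) = 371.2/EI
  span YZ: UDL 42: wL³/(24EI) = 896/EI
  relative rotation θ_0 = (371.2 + 896)/EI = 1267/EI
A unit hogging moment at Y produces rotation L₁/(3EI) + L₂/(3EI) = 5.333/EI.
Compatibility: M_Y·(L₁+L₂)/(3EI) = θ_0, giving M_Y = 237.6 kN·m (hogging).
Span XY, ΣM about X with M_Y applied at Y: R_Y^{XY}·8 = 556.8 + 237.6, so R_Y^{XY} = 99.3 kN and R_X = 139.2 − 99.3 = 39.9 kN.
Span YZ, ΣM about Z: R_Y^{YZ}·8 = 1344 + 237.6, so R_Y^{YZ} = 197.7 kN and R_Z = 336 − 197.7 = 138.3 kN.
R_Y = 99.3 + 197.7 = 297 kN.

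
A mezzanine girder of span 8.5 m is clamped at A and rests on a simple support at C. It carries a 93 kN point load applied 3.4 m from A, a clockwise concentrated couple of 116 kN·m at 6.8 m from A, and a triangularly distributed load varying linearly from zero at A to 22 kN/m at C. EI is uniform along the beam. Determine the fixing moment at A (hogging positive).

Remove the prop at C; the released (primary) structure is a cantilever built in at A.
Free-end deflection of the primary structure under the applied loading (downward +):
  point load 93 at a = 3.4: Pa²(3L − a)/(6EI) = 3960/EI
  clockwise couple 116 at a = 6.8: M₀a(2L − a)/(2EI) = 4023/EI
  triangular load, peak 22 at the free end: 11w₀L⁴/(120EI) = 10527/EI
  δ_0 = 18510/EI
Tip deflection under a unit load at C: L³/(3EI) = 204.7/EI.
The prop prevents deflection at C: R_C = δ_0/δ_{CC} = 18510/204.7 = 90.42 kN.
Moment equilibrium about A: M_A = Σ(load moments about A) − R_C·L = 962 − 90.42×8.5 = 193.5 kN·m.

M_A = 193.5 kN·m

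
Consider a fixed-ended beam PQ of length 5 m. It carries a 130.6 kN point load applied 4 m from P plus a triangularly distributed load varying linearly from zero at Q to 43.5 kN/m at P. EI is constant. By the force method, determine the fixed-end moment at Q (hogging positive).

Take the two fixed-end moments M_P, M_Q as redundants; the released structure is the simple span PQ.
End rotations of the released simple span under the applied load (×1/EI):
  at P: point load 130.6 at a = 4: Pab(L + b)/(6LEI) = 104.5/EI
  at Q: point load 130.6 at a = 4: Pab(L + a)/(6LEI) = 156.7/EI
  at P: triangular load, peak 43.5: w₀L³/(45EI) = 120.8/EI
  at Q: triangular load, peak 43.5: 7w₀L³/(360EI) = 105.7/EI
  θ_P0 = 225.3/EI,  θ_Q0 = 262.4/EI
Flexibility coefficients: a unit moment at one end gives L/(3EI) there and L/(6EI) at the far end, so f₁₁ = f₂₂ = 1.667/EI and f₁₂ = f₂₁ = 0.8333/EI.
Compatibility — zero rotation at each built-in end:
  1.667 M_P + 0.8333 M_Q = 225.3
  0.8333 M_P + 1.667 M_Q = 262.4
Solving the pair gives M_P = 75.27 kN·m and M_Q = 119.8 kN·m (hogging).

M_Q = 119.8 kN·m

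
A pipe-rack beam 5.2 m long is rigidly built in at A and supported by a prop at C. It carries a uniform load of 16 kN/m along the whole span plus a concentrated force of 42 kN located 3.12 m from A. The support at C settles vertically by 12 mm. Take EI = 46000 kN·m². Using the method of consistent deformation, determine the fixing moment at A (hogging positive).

M_A = 152 kN·m

Choose R_C as the redundant. The primary structure is the cantilever fixed at A.
Primary-structure tip deflection at C by superposition:
  UDL 16: wL⁴/(8EI) = 1462/EI
  point load 42 at a = 3.12: Pa²(3L − a)/(6EI) = 850.4/EI
  δ_0 = 2313/EI
Flexibility coefficient — unit upward force at C: δ_{CC} = L³/(3EI) = 46.87/EI.
With EI = 46000 kN·m²: δ_0 = 0.050277 m and δ_{CC} = 0.001019 m/kN.
Compatibility — the beam at C must follow the support down by 0.012 m: δ_0 − R_C·δ_{CC} = 0.012, so R_C = (0.050277 − 0.012)/0.001019 = 37.57 kN.
Moment equilibrium about A: M_A = Σ(load moments about A) − R_C·L = 347.4 − 37.57×5.2 = 152 kN·m.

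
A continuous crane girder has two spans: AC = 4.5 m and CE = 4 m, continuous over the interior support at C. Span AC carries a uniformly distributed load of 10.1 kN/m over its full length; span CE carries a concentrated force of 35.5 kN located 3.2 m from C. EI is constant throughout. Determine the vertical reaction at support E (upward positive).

R_E = 23.41 kN

Take M_C as the redundant. Released structure: two simple spans AC and CE with a hinge at C.
Rotations at C on the released spans (each span's end-slope, ×1/EI):
  span AC: UDL 10.1: wL³/(24EI) = 38.35/EI
  span CE: point load 35.5 at a = 3.2: Pab(L + b)/(6LEI) = 18.18/EI
  relative rotation θ_0 = (38.35 + 18.18)/EI = 56.52/EI
A unit hogging moment at C produces rotation L₁/(3EI) + L₂/(3EI) = 2.833/EI.
Slope continuity at C: θ_0 = M_C·2.833/EI, so M_C = 56.52/2.833 = 19.95 kN·m (hogging).
Span CE, ΣM about E: R_C^{CE}·4 = 28.4 + 19.95, so R_C^{CE} = 12.09 kN and R_E = 35.5 − 12.09 = 23.41 kN.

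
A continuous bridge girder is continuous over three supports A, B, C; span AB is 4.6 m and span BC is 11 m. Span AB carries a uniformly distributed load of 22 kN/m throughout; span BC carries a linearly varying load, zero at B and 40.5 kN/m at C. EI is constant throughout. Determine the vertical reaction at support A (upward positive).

R_A = 3.05 kN

Release continuity at B by inserting a hinge; the redundant is the internal moment M_B. The primary structure is two simply-supported spans AB and BC.
End slopes at the hinge B, treating each span as simply supported:
  span AB: UDL 22: wL³/(24EI) = 89.22/EI
  span BC: triangular load, peak 40.5: 7w₀L³/(360EI) = 1048/EI
  relative rotation θ_0 = (89.22 + 1048)/EI = 1137/EI
A unit hogging moment at B produces rotation L₁/(3EI) + L₂/(3EI) = 5.2/EI.
Slope continuity at B: θ_0 = M_B·5.2/EI, so M_B = 1137/5.2 = 218.7 kN·m (hogging).
Span AB, ΣM about A with M_B applied at B: R_B^{AB}·4.6 = 232.8 + 218.7, so R_B^{AB} = 98.15 kN and R_A = 101.2 − 98.15 = 3.05 kN.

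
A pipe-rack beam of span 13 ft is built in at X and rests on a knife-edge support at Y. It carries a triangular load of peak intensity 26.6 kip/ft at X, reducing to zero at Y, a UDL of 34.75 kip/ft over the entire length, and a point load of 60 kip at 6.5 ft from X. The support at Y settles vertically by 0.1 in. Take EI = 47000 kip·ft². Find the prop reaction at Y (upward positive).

R_Y = 222.2 kip

Choose R_Y as the redundant. The primary structure is the cantilever fixed at X.
Free-end deflection of the primary structure under the applied loading (downward +):
  triangular load, peak 26.6 at the fixed end: w₀L⁴/(30EI) = 25324/EI
  UDL 34.75: wL⁴/(8EI) = 124062/EI
  point load 60 at a = 6.5: Pa²(3L − a)/(6EI) = 13731/EI
  δ_0 = 163117/EI
Tip deflection under a unit load at Y: L³/(3EI) = 732.3/EI.
With EI = 47000 kip·ft²: δ_0 = 3.4706 ft and δ_{YY} = 0.015582 ft/kip.
Compatibility — the beam at Y must follow the support down by 0.008333 ft: δ_0 − R_Y·δ_{YY} = 0.008333, so R_Y = (3.4706 − 0.008333)/0.015582 = 222.2 kip.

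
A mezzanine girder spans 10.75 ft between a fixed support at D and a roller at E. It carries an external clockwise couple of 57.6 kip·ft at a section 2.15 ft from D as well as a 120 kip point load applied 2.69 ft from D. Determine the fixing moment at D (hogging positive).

Take the reaction at E as the redundant and release it; the primary structure is a cantilever fixed at D.
Free-end deflection of the primary structure under the applied loading (downward +):
  clockwise couple 57.6 at a = 2.15: M₀a(2L − a)/(2EI) = 1198/EI
  point load 120 at a = 2.69: Pa²(3L − a)/(6EI) = 4278/EI
  δ_0 = 5476/EI
Tip deflection under a unit load at E: L³/(3EI) = 414.1/EI.
Compatibility at E: δ_0 − R_E·δ_{EE} = 0, so R_E = 5476/414.1 = 13.22 kip.
Moment equilibrium about D: M_D = Σ(load moments about D) − R_E·L = 380.4 − 13.22×10.75 = 238.2 kip·ft.

M_D = 238.2 kip·ft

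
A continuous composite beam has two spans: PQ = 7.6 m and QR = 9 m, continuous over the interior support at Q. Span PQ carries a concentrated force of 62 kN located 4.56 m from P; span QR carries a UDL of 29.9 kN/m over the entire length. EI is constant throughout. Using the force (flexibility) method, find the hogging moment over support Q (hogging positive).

M_Q = 205.6 kN·m

Insert a hinge at Q; M_Q is the redundant, and each span becomes simply supported.
Discontinuity in slope at Q on the released structure — sum the simple-span end rotations:
  span PQ: point load 62 at a = 4.56: Pab(L + a)/(6LEI) = 229.2/EI
  span QR: UDL 29.9: wL³/(24EI) = 908.2/EI
  relative rotation θ_0 = (229.2 + 908.2)/EI = 1137/EI
A unit hogging moment at Q produces rotation L₁/(3EI) + L₂/(3EI) = 5.533/EI.
Slope continuity at Q: θ_0 = M_Q·5.533/EI, so M_Q = 1137/5.533 = 205.6 kN·m (hogging).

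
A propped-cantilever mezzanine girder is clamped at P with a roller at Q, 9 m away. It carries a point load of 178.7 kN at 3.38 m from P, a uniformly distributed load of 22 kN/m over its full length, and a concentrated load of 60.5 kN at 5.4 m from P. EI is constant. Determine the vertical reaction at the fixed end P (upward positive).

Remove the prop at Q; the released (primary) structure is a cantilever built in at P.
Deflection at Q on the released cantilever, summing each load's contribution:
  point load 178.7 at a = 3.38: Pa²(3L − a)/(6EI) = 8037/EI
  UDL 22: wL⁴/(8EI) = 18043/EI
  point load 60.5 at a = 5.4: Pa²(3L − a)/(6EI) = 6351/EI
  δ_0 = 32431/EI
Flexibility coefficient — unit upward force at Q: δ_{QQ} = L³/(3EI) = 243/EI.
The prop prevents deflection at Q: R_Q = δ_0/δ_{QQ} = 32431/243 = 133.5 kN.
Vertical equilibrium: R_P = ΣP − R_Q = 437.2 − 133.5 = 303.7 kN.

R_P = 303.7 kN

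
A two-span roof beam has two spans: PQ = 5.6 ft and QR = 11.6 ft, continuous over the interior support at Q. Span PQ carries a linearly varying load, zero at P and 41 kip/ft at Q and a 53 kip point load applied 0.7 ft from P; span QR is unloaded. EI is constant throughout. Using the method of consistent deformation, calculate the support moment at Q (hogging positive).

Insert a hinge at Q; M_Q is the redundant, and each span becomes simply supported.
End slopes at the hinge Q, treating each span as simply supported:
  span PQ: triangular load, peak 41: w₀L³/(45EI) = 160/EI
  span PQ: point load 53 at a = 0.7: Pab(L + a)/(6LEI) = 34.09/EI
  relative rotation θ_0 = (194.1 + 0)/EI = 194.1/EI
A unit hogging moment at Q produces rotation L₁/(3EI) + L₂/(3EI) = 5.733/EI.
Compatibility: M_Q·(L₁+L₂)/(3EI) = θ_0, giving M_Q = 33.85 kip·ft (hogging).

M_Q = 33.85 kip·ft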